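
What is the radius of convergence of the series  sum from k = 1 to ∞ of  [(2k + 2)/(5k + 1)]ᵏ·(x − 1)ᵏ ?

R = 5/2

Applying the root test, |a_k|^(1/k) = (2k + 2)/(5k + 1) → 2/5.
Convergence for |x − 1| · 2/5 < 1, i.e. |x − 1| < 5/2. So R = 5/2.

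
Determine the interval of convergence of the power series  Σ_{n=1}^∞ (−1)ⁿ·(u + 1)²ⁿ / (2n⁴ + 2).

[-2, 0]

The ratio of consecutive coefficients is (2n⁴ + 2)/(2(n+1)⁴ + 2) → 1.
Successive powers of (u + 1) differ by 2, so the series converges when |u + 1|² · 1 < 1, i.e. |u + 1| < √(1) = 1. So R = 1.
When u = 0, absolute convergence follows by limit comparison with Σ 1/n⁴.
Check u = -2: absolute convergence follows by limit comparison with Σ 1/n⁴.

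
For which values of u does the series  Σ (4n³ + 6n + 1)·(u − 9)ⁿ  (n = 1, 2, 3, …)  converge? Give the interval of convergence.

(8, 10)

Ratio test: |a_{n+1}/a_n| = (4(n+1)³ + 6(n+1) + 1)/(4n³ + 6n + 1) → 1 as n → ∞.
So the series converges when |u − 9| < 1 and diverges when |u − 9| > 1; R = 1.
At u = 10: the n-th term does not approach 0; divergence by the term test.
Check u = 8: the n-th term does not approach 0; divergence by the term test.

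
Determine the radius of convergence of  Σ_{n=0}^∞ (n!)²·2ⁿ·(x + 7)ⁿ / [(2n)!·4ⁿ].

The ratio of consecutive coefficients is (n+1)²/[(2n+1)·(2n+2)] · 2/4 → 1/8.
Thus R = 1/(1/8) = 8.

R = 8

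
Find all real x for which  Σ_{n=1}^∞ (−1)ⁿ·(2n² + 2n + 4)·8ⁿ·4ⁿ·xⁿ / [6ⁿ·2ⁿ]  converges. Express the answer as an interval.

Apply the ratio test: |a_{n+1}| / |a_n| = [(2(n+1)² + 2(n+1) + 4)/(2n² + 2n + 4)] · 8·4/(6·2), which tends to 8/3 as n → ∞.
Hence the series converges for |x| < 1/(8/3) = 3/8, so the radius of convergence is 3/8.
Check x = 3/8: the terms have absolute value of order n², which does not tend to 0, so the series diverges by the divergence test.
Endpoint x = -3/8: the n-th term does not approach 0; divergence by the term test.

(-3/8, 3/8)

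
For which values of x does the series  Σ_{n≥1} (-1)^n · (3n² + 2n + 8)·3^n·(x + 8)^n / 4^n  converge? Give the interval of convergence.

(-28/3, -20/3)

By the ratio test, |a_{n+1}/a_n| = [(3(n+1)² + 2(n+1) + 8)/(3n² + 2n + 8)] · 3/4 → 3/4.
The series converges when 3/4 · |x + 8| < 1, giving R = 4/3.
Check x = -20/3: the terms have absolute value of order n², which does not tend to 0, so the series diverges by the divergence test.
When x = -28/3, the n-th term does not approach 0; divergence by the term test.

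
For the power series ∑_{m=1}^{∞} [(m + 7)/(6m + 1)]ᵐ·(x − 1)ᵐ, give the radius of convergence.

R = 6

By the Cauchy root test, |a_m|^(1/m) = (m + 7)/(6m + 1) → 1/6.
Thus R = 1/(1/6) = 6.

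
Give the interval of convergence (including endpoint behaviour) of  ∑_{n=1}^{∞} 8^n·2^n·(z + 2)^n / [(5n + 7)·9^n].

[-41/16, -23/16)

Ratio test: |a_{n+1}/a_n| = [(5n + 7)/(5(n+1) + 7)] · 8·2/9 → 16/9 as n → ∞.
Hence the series converges for |z + 2| < 1/(16/9) = 9/16, so the radius of convergence is 9/16.
When z = -23/16, the terms behave like c/n; limit comparison with the harmonic series gives divergence.
Endpoint z = -41/16: convergence follows from the alternating series test (terms decrease monotonically to 0).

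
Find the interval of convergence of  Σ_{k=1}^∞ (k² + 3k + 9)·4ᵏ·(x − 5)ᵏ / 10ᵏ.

(5/2, 15/2)

Apply the ratio test: |a_{k+1}| / |a_k| = [((k+1)² + 3(k+1) + 9)/(k² + 3k + 9)] · 4/10, which tends to 2/5 as k → ∞.
Convergence for |x − 5| · 2/5 < 1, i.e. |x − 5| < 5/2. So R = 5/2.
Endpoint x = 15/2: the terms have absolute value of order k², which does not tend to 0, so the series diverges by the divergence test.
Check x = 5/2: the terms do not tend to 0, so the series diverges.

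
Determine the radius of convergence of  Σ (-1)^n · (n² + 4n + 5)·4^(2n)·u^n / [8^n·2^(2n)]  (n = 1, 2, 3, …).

Ratio test: |a_{n+1}/a_n| = [((n+1)² + 4(n+1) + 5)/(n² + 4n + 5)] · 16/(8·4) → 1/2 as n → ∞.
Hence the series converges for |u| < 1/(1/2) = 2, so the radius of convergence is 2.

R = 2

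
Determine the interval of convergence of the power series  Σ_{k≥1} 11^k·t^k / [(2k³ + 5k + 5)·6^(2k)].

The ratio of consecutive coefficients is [(2k³ + 5k + 5)/(2(k+1)³ + 5(k+1) + 5)] · 11/36 → 11/36.
The series converges when 11/36 · |t| < 1, giving R = 36/11.
Endpoint t = 36/11: the series is dominated by a constant times Σ 1/k³, which converges (p = 3 > 1).
Endpoint t = -36/11: the terms are on the order of 1/k³, so the series converges absolutely by comparison with the p-series (p = 3 > 1).

[-36/11, 36/11]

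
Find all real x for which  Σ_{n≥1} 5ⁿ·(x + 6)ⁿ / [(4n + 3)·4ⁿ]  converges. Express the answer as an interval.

Ratio test: |a_{n+1}/a_n| = [(4n + 3)/(4(n+1) + 3)] · 5/4 → 5/4 as n → ∞.
Convergence for |x + 6| · 5/4 < 1, i.e. |x + 6| < 4/5. So R = 4/5.
When x = -26/5, the terms are asymptotic to a nonzero constant times 1/n, so the series diverges by limit comparison with Σ 1/n.
Check x = -34/5: the terms alternate in sign and decrease monotonically to 0 in absolute value (size ~ c/n), so the alternating series test gives convergence.

[-34/5, -26/5)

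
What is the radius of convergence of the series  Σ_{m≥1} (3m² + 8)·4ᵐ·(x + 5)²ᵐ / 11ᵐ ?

R = √11/2

Ratio test: |a_{m+1}/a_m| = [(3(m+1)² + 8)/(3m² + 8)] · 4/11 → 4/11 as m → ∞.
Since the exponent of (x + 5) increases by 2 each term, convergence requires |x + 5|² < 11/4, hence R = √11/2.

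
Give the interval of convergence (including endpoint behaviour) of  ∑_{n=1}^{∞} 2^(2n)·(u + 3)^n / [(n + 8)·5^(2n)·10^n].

The ratio of consecutive coefficients is [(n + 8)/((n+1) + 8)] · 4/(25·10) → 2/125.
Thus R = 1/(2/125) = 125/2.
When u = 119/2, comparison with the harmonic series Σ 1/n shows the series diverges.
Check u = -131/2: convergence follows from the alternating series test (terms decrease monotonically to 0).

[-131/2, 119/2)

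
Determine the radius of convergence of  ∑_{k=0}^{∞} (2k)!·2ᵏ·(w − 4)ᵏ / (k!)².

Apply the ratio test: |a_{k+1}| / |a_k| = (2k+1)·(2k+2)/(k+1)² · 2, which tends to 8 as k → ∞.
The series converges when 8 · |w − 4| < 1, giving R = 1/8.

R = 1/8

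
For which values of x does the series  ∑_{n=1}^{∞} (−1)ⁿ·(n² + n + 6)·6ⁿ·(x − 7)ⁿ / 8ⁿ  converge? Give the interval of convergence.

(17/3, 25/3)

Apply the ratio test: |a_{n+1}| / |a_n| = [((n+1)² + (n+1) + 6)/(n² + n + 6)] · 6/8, which tends to 3/4 as n → ∞.
Hence the series converges for |x − 7| < 1/(3/4) = 4/3, so the radius of convergence is 4/3.
Endpoint x = 25/3: the terms do not tend to 0, so the series diverges.
Check x = 17/3: the n-th term does not approach 0; divergence by the term test.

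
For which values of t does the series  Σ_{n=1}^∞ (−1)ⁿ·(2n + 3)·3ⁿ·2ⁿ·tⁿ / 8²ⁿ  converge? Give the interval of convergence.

(-32/3, 32/3)

Ratio test: |a_{n+1}/a_n| = [(2(n+1) + 3)/(2n + 3)] · 3·2/64 → 3/32 as n → ∞.
The series converges when 3/32 · |t| < 1, giving R = 32/3.
When t = 32/3, the n-th term does not approach 0; divergence by the term test.
Endpoint t = -32/3: the n-th term does not approach 0; divergence by the term test.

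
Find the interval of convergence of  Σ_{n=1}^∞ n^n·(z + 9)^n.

{-9}

Applying the root test, |a_n|^(1/n) = n → ∞.
The root grows without bound, so R = 0 (convergence only at z = -9).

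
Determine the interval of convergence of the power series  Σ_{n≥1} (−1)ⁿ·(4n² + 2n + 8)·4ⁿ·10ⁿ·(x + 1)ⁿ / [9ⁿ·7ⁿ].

(-103/40, 23/40)

By the ratio test, |a_{n+1}/a_n| = [(4(n+1)² + 2(n+1) + 8)/(4n² + 2n + 8)] · 4·10/(9·7) → 40/63.
Hence the series converges for |x + 1| < 1/(40/63) = 63/40, so the radius of convergence is 63/40.
When x = 23/40, the n-th term does not approach 0; divergence by the term test.
Check x = -103/40: the n-th term does not approach 0; divergence by the term test.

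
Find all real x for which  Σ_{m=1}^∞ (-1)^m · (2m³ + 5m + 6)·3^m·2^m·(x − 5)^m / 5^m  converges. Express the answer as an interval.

The ratio of consecutive coefficients is [(2(m+1)³ + 5(m+1) + 6)/(2m³ + 5m + 6)] · 3·2/5 → 6/5.
The series converges when 6/5 · |x − 5| < 1, giving R = 5/6.
At x = 35/6: the terms do not tend to 0, so the series diverges.
Endpoint x = 25/6: the terms do not tend to 0, so the series diverges.

(25/6, 35/6)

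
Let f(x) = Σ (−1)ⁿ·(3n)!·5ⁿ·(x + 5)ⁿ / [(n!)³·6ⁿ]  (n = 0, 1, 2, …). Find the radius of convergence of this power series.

Apply the ratio test: |a_{n+1}| / |a_n| = (3n+1)·(3n+2)·(3n+3)/(n+1)³ · 5/6, which tends to 45/2 as n → ∞.
Hence the series converges for |x + 5| < 1/(45/2) = 2/45, so the radius of convergence is 2/45.

R = 2/45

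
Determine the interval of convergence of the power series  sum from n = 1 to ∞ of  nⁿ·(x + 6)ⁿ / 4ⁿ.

{-6}

By the Cauchy root test, |a_n|^(1/n) = n/4 → ∞.
The root grows without bound, so R = 0 (convergence only at x = -6).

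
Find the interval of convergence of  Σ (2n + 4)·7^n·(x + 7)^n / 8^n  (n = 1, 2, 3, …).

By the ratio test, |a_{n+1}/a_n| = [(2(n+1) + 4)/(2n + 4)] · 7/8 → 7/8.
Thus R = 1/(7/8) = 8/7.
When x = -41/7, the n-th term does not approach 0; divergence by the term test.
Check x = -57/7: the terms do not tend to 0, so the series diverges.

(-57/7, -41/7)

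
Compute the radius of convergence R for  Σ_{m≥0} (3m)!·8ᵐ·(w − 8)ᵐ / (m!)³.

R = 1/216

Apply the ratio test: |a_{m+1}| / |a_m| = (3m+1)·(3m+2)·(3m+3)/(m+1)³ · 8, which tends to 216 as m → ∞.
Thus R = 1/(216) = 1/216.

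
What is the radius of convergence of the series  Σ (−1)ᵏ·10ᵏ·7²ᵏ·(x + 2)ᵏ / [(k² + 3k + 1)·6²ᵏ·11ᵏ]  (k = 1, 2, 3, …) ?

R = 198/245

Ratio test: |a_{k+1}/a_k| = [(k² + 3k + 1)/((k+1)² + 3(k+1) + 1)] · 10·49/(36·11) → 245/198 as k → ∞.
Convergence for |x + 2| · 245/198 < 1, i.e. |x + 2| < 198/245. So R = 198/245.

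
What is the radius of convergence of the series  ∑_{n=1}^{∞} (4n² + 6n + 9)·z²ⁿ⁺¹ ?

By the ratio test, |a_{n+1}/a_n| = (4(n+1)² + 6(n+1) + 9)/(4n² + 6n + 9) → 1.
Since the exponent of z increases by 2 each term, convergence requires |z|² < 1, hence R = 1.

R = 1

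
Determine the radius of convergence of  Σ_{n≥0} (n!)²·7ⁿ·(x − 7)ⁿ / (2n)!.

R = 4/7

The ratio of consecutive coefficients is (n+1)²/[(2n+1)·(2n+2)] · 7 → 7/4.
Hence the series converges for |x − 7| < 1/(7/4) = 4/7, so the radius of convergence is 4/7.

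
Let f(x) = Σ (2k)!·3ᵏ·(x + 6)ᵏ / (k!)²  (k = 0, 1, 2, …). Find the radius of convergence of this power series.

Apply the ratio test: |a_{k+1}| / |a_k| = (2k+1)·(2k+2)/(k+1)² · 3, which tends to 12 as k → ∞.
The series converges when 12 · |x + 6| < 1, giving R = 1/12.

R = 1/12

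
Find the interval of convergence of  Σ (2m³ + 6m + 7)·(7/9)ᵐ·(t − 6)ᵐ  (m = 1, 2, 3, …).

The ratio of consecutive coefficients is [(2(m+1)³ + 6(m+1) + 7)/(2m³ + 6m + 7)] · 7/9 → 7/9.
Hence the series converges for |t − 6| < 1/(7/9) = 9/7, so the radius of convergence is 9/7.
At t = 51/7: the terms do not tend to 0, so the series diverges.
Check t = 33/7: the terms do not tend to 0, so the series diverges.

(33/7, 51/7)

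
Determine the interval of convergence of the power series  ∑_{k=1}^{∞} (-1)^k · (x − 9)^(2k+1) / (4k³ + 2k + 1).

By the ratio test, |a_{k+1}/a_k| = (4k³ + 2k + 1)/(4(k+1)³ + 2(k+1) + 1) → 1.
Writing y = (x − 9)², the series in y has radius 1, so |x − 9| < √(1) = 1 and R = 1.
Endpoint x = 10: the series is dominated by a constant times Σ 1/k³, which converges (p = 3 > 1).
Endpoint x = 8: the series is dominated by a constant times Σ 1/k³, which converges (p = 3 > 1).

[8, 10]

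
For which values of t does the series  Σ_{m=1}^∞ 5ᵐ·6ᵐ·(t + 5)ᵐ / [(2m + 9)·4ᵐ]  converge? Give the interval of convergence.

[-77/15, -73/15)

By the ratio test, |a_{m+1}/a_m| = [(2m + 9)/(2(m+1) + 9)] · 5·6/4 → 15/2.
Convergence for |t + 5| · 15/2 < 1, i.e. |t + 5| < 2/15. So R = 2/15.
Endpoint t = -73/15: the terms behave like c/m; limit comparison with the harmonic series gives divergence.
Check t = -77/15: convergence follows from the alternating series test (terms decrease monotonically to 0).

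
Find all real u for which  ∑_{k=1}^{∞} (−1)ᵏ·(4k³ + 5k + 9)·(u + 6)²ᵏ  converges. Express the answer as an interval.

By the ratio test, |a_{k+1}/a_k| = (4(k+1)³ + 5(k+1) + 9)/(4k³ + 5k + 9) → 1.
Successive powers of (u + 6) differ by 2, so the series converges when |u + 6|² · 1 < 1, i.e. |u + 6| < √(1) = 1. So R = 1.
At u = -5: the terms have absolute value of order k³, which does not tend to 0, so the series diverges by the divergence test.
Endpoint u = -7: the terms do not tend to 0, so the series diverges.

(-7, -5)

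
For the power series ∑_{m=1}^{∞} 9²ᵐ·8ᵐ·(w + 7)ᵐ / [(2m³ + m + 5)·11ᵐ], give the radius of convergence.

R = 11/648

The ratio of consecutive coefficients is [(2m³ + m + 5)/(2(m+1)³ + (m+1) + 5)] · 81·8/11 → 648/11.
Thus R = 1/(648/11) = 11/648.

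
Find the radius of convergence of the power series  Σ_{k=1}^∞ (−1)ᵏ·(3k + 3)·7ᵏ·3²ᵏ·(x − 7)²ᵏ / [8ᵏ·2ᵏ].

Ratio test: |a_{k+1}/a_k| = [(3(k+1) + 3)/(3k + 3)] · 7·9/(8·2) → 63/16 as k → ∞.
Writing y = (x − 7)², the series in y has radius 16/63, so |x − 7| < √(16/63) and R = 4√7/21.

R = 4√7/21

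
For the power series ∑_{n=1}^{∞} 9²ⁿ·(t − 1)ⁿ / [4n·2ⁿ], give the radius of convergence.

R = 2/81

Apply the ratio test: |a_{n+1}| / |a_n| = [4n/4(n+1)] · 81/2, which tends to 81/2 as n → ∞.
Convergence for |t − 1| · 81/2 < 1, i.e. |t − 1| < 2/81. So R = 2/81.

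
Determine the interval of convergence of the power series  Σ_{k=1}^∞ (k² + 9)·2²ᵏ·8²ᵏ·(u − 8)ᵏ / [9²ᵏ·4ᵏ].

By the ratio test, |a_{k+1}/a_k| = [((k+1)² + 9)/(k² + 9)] · 4·64/(81·4) → 64/81.
Hence the series converges for |u − 8| < 1/(64/81) = 81/64, so the radius of convergence is 81/64.
At u = 593/64: the terms do not tend to 0, so the series diverges.
At u = 431/64: the terms do not tend to 0, so the series diverges.

(431/64, 593/64)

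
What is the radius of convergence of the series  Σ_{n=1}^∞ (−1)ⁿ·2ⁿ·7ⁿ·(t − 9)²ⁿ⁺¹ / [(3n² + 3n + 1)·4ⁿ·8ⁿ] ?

Apply the ratio test: |a_{n+1}| / |a_n| = [(3n² + 3n + 1)/(3(n+1)² + 3(n+1) + 1)] · 2·7/(4·8), which tends to 7/16 as n → ∞.
Writing y = (t − 9)², the series in y has radius 16/7, so |t − 9| < √(16/7) and R = 4√7/7.

R = 4√7/7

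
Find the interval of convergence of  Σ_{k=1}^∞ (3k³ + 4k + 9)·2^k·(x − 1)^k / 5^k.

The ratio of consecutive coefficients is [(3(k+1)³ + 4(k+1) + 9)/(3k³ + 4k + 9)] · 2/5 → 2/5.
Thus R = 1/(2/5) = 5/2.
Endpoint x = 7/2: the terms have absolute value of order k³, which does not tend to 0, so the series diverges by the divergence test.
Endpoint x = -3/2: the k-th term does not approach 0; divergence by the term test.

(-3/2, 7/2)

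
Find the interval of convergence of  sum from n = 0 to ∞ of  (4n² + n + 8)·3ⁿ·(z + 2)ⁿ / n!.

(−∞, ∞)

Ratio test: |a_{n+1}/a_n| = (4(n+1)² + (n+1) + 8)/(4n² + n + 8) · 3 · 1/(n+1) → 0 as n → ∞.
The limit is 0, so the series converges for all z; R = ∞.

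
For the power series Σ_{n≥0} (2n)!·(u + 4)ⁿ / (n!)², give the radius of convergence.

R = 1/4

Apply the ratio test: |a_{n+1}| / |a_n| = (2n+1)·(2n+2)/(n+1)², which tends to 4 as n → ∞.
The series converges when 4 · |u + 4| < 1, giving R = 1/4.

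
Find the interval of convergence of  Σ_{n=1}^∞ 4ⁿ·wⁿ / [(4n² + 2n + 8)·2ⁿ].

[-1/2, 1/2]

Ratio test: |a_{n+1}/a_n| = [(4n² + 2n + 8)/(4(n+1)² + 2(n+1) + 8)] · 4/2 → 2 as n → ∞.
Thus R = 1/(2) = 1/2.
When w = 1/2, the terms are on the order of 1/n², so the series converges absolutely by comparison with the p-series (p = 2 > 1).
When w = -1/2, the terms are on the order of 1/n², so the series converges absolutely by comparison with the p-series (p = 2 > 1).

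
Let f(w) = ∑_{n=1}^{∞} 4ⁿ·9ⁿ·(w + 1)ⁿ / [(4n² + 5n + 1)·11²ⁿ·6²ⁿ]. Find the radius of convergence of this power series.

Apply the ratio test: |a_{n+1}| / |a_n| = [(4n² + 5n + 1)/(4(n+1)² + 5(n+1) + 1)] · 4·9/(121·36), which tends to 1/121 as n → ∞.
The series converges when 1/121 · |w + 1| < 1, giving R = 121.

R = 121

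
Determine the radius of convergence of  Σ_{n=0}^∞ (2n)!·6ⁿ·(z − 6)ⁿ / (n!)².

R = 1/24

By the ratio test, |a_{n+1}/a_n| = (2n+1)·(2n+2)/(n+1)² · 6 → 24.
Convergence for |z − 6| · 24 < 1, i.e. |z − 6| < 1/24. So R = 1/24.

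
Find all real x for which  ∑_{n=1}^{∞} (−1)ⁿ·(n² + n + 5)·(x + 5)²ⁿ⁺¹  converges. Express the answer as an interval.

(-6, -4)

Apply the ratio test: |a_{n+1}| / |a_n| = ((n+1)² + (n+1) + 5)/(n² + n + 5), which tends to 1 as n → ∞.
Writing y = (x + 5)², the series in y has radius 1, so |x + 5| < √(1) = 1 and R = 1.
Endpoint x = -4: the terms do not tend to 0, so the series diverges.
Endpoint x = -6: the terms do not tend to 0, so the series diverges.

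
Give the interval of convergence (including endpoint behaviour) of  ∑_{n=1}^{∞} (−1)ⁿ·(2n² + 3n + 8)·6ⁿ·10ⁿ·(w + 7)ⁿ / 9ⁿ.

(-143/20, -137/20)

Apply the ratio test: |a_{n+1}| / |a_n| = [(2(n+1)² + 3(n+1) + 8)/(2n² + 3n + 8)] · 6·10/9, which tends to 20/3 as n → ∞.
The series converges when 20/3 · |w + 7| < 1, giving R = 3/20.
Endpoint w = -137/20: the terms have absolute value of order n², which does not tend to 0, so the series diverges by the divergence test.
When w = -143/20, the n-th term does not approach 0; divergence by the term test.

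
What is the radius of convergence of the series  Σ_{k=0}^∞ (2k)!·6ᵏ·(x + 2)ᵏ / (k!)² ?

The ratio of consecutive coefficients is (2k+1)·(2k+2)/(k+1)² · 6 → 24.
Hence the series converges for |x + 2| < 1/(24) = 1/24, so the radius of convergence is 1/24.

R = 1/24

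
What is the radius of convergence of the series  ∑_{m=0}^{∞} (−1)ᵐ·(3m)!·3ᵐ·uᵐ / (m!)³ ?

R = 1/81

The ratio of consecutive coefficients is (3m+1)·(3m+2)·(3m+3)/(m+1)³ · 3 → 81.
Convergence for |u| · 81 < 1, i.e. |u| < 1/81. So R = 1/81.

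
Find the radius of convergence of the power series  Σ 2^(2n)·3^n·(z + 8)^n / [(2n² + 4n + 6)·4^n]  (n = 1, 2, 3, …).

R = 1/3

Ratio test: |a_{n+1}/a_n| = [(2n² + 4n + 6)/(2(n+1)² + 4(n+1) + 6)] · 4·3/4 → 3 as n → ∞.
The series converges when 3 · |z + 8| < 1, giving R = 1/3.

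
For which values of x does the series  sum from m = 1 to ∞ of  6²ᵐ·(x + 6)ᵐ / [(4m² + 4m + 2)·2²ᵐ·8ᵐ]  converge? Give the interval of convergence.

[-62/9, -46/9]

Ratio test: |a_{m+1}/a_m| = [(4m² + 4m + 2)/(4(m+1)² + 4(m+1) + 2)] · 36/(4·8) → 9/8 as m → ∞.
Hence the series converges for |x + 6| < 1/(9/8) = 8/9, so the radius of convergence is 8/9.
When x = -46/9, the series is dominated by a constant times Σ 1/m², which converges (p = 2 > 1).
Check x = -62/9: the series is dominated by a constant times Σ 1/m², which converges (p = 2 > 1).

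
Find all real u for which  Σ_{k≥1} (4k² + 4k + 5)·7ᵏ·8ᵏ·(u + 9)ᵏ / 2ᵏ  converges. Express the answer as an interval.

The ratio of consecutive coefficients is [(4(k+1)² + 4(k+1) + 5)/(4k² + 4k + 5)] · 7·8/2 → 28.
Thus R = 1/(28) = 1/28.
Endpoint u = -251/28: the terms do not tend to 0, so the series diverges.
Endpoint u = -253/28: the terms have absolute value of order k², which does not tend to 0, so the series diverges by the divergence test.

(-253/28, -251/28)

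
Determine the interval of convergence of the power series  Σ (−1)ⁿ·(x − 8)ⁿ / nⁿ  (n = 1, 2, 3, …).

Root test: |a_n|^(1/n) = 1/n → 0.
Since the n-th root of |a_n| tends to 0, the series converges for all real x; R = ∞.

(−∞, ∞)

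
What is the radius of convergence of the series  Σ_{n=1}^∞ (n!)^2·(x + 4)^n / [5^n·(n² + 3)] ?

R = 0

Apply the ratio test: |a_{n+1}| / |a_n| = (n+1)² · 1/5 · (n² + 3)/((n+1)² + 3), which tends to ∞ as n → ∞.
Since the ratio → ∞, the series diverges for every x ≠ -4, and R = 0.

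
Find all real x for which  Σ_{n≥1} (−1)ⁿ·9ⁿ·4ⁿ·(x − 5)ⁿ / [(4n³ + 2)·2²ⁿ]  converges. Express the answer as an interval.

Apply the ratio test: |a_{n+1}| / |a_n| = [(4n³ + 2)/(4(n+1)³ + 2)] · 9·4/4, which tends to 9 as n → ∞.
Hence the series converges for |x − 5| < 1/(9) = 1/9, so the radius of convergence is 1/9.
Endpoint x = 46/9: the terms are on the order of 1/n³, so the series converges absolutely by comparison with the p-series (p = 3 > 1).
When x = 44/9, the terms are on the order of 1/n³, so the series converges absolutely by comparison with the p-series (p = 3 > 1).

[44/9, 46/9]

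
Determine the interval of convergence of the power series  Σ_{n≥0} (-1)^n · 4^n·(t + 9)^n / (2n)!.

Ratio test: |a_{n+1}/a_n| = 4 · 1/[(2n+1)·(2n+2)] → 0 as n → ∞.
Since the limit is 0 < 1 for every t, the series converges on all of ℝ and R = ∞.

(−∞, ∞)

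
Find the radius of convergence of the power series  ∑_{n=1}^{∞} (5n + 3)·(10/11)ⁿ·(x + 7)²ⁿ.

The ratio of consecutive coefficients is [(5(n+1) + 3)/(5n + 3)] · 10/11 → 10/11.
Since the exponent of (x + 7) increases by 2 each term, convergence requires |x + 7|² < 11/10, hence R = √110/10.

R = √110/10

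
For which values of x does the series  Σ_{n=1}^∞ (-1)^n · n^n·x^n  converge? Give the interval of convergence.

{0}

Applying the root test, |a_n|^(1/n) = n → ∞.
The root grows without bound, so R = 0 (convergence only at x = 0).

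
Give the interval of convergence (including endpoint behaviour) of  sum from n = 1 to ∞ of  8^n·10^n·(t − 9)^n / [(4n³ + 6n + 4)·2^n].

The ratio of consecutive coefficients is [(4n³ + 6n + 4)/(4(n+1)³ + 6(n+1) + 4)] · 8·10/2 → 40.
Hence the series converges for |t − 9| < 1/(40) = 1/40, so the radius of convergence is 1/40.
At t = 361/40: the series is dominated by a constant times Σ 1/n³, which converges (p = 3 > 1).
Endpoint t = 359/40: the series is dominated by a constant times Σ 1/n³, which converges (p = 3 > 1).

[359/40, 361/40]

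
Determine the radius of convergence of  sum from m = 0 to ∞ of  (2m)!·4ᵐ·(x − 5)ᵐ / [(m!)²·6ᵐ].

By the ratio test, |a_{m+1}/a_m| = (2m+1)·(2m+2)/(m+1)² · 4/6 → 8/3.
The series converges when 8/3 · |x − 5| < 1, giving R = 3/8.

R = 3/8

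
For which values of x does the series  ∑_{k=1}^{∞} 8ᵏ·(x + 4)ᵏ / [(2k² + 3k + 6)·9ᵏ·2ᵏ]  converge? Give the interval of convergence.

[-25/4, -7/4]

Apply the ratio test: |a_{k+1}| / |a_k| = [(2k² + 3k + 6)/(2(k+1)² + 3(k+1) + 6)] · 8/(9·2), which tends to 4/9 as k → ∞.
Hence the series converges for |x + 4| < 1/(4/9) = 9/4, so the radius of convergence is 9/4.
When x = -7/4, absolute convergence follows by limit comparison with Σ 1/k².
When x = -25/4, absolute convergence follows by limit comparison with Σ 1/k².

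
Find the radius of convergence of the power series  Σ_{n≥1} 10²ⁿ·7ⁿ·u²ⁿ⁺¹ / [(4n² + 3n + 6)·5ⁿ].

Ratio test: |a_{n+1}/a_n| = [(4n² + 3n + 6)/(4(n+1)² + 3(n+1) + 6)] · 100·7/5 → 140 as n → ∞.
Since the exponent of u increases by 2 each term, convergence requires |u|² < 1/140, hence R = √35/70.

R = √35/70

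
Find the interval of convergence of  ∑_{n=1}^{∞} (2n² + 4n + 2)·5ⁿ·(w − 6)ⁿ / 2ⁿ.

By the ratio test, |a_{n+1}/a_n| = [(2(n+1)² + 4(n+1) + 2)/(2n² + 4n + 2)] · 5/2 → 5/2.
Thus R = 1/(5/2) = 2/5.
At w = 32/5: the n-th term does not approach 0; divergence by the term test.
At w = 28/5: the n-th term does not approach 0; divergence by the term test.

(28/5, 32/5)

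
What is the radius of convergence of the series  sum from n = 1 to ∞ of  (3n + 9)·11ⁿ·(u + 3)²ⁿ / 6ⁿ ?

The ratio of consecutive coefficients is [(3(n+1) + 9)/(3n + 9)] · 11/6 → 11/6.
Successive powers of (u + 3) differ by 2, so the series converges when |u + 3|² · 11/6 < 1, i.e. |u + 3| < √(6/11). So R = √66/11.

R = √66/11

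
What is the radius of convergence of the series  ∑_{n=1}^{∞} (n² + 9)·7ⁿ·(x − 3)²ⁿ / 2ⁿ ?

R = √14/7

Ratio test: |a_{n+1}/a_n| = [((n+1)² + 9)/(n² + 9)] · 7/2 → 7/2 as n → ∞.
Successive powers of (x − 3) differ by 2, so the series converges when |x − 3|² · 7/2 < 1, i.e. |x − 3| < √(2/7). So R = √14/7.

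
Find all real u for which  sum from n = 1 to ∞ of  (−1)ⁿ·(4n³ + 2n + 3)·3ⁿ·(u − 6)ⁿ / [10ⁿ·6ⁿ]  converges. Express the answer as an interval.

(-14, 26)

By the ratio test, |a_{n+1}/a_n| = [(4(n+1)³ + 2(n+1) + 3)/(4n³ + 2n + 3)] · 3/(10·6) → 1/20.
The series converges when 1/20 · |u − 6| < 1, giving R = 20.
Endpoint u = 26: the terms have absolute value of order n³, which does not tend to 0, so the series diverges by the divergence test.
Check u = -14: the terms have absolute value of order n³, which does not tend to 0, so the series diverges by the divergence test.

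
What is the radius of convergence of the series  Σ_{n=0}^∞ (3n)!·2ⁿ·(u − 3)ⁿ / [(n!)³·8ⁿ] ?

R = 4/27

The ratio of consecutive coefficients is (3n+1)·(3n+2)·(3n+3)/(n+1)³ · 2/8 → 27/4.
Hence the series converges for |u − 3| < 1/(27/4) = 4/27, so the radius of convergence is 4/27.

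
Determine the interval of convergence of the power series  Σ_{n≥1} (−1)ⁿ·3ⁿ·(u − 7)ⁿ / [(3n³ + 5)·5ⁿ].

[16/3, 26/3]

By the ratio test, |a_{n+1}/a_n| = [(3n³ + 5)/(3(n+1)³ + 5)] · 3/5 → 3/5.
Thus R = 1/(3/5) = 5/3.
Check u = 26/3: the terms are on the order of 1/n³, so the series converges absolutely by comparison with the p-series (p = 3 > 1).
Endpoint u = 16/3: the terms are on the order of 1/n³, so the series converges absolutely by comparison with the p-series (p = 3 > 1).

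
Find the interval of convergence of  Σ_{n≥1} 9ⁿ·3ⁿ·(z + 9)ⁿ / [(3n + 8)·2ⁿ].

The ratio of consecutive coefficients is [(3n + 8)/(3(n+1) + 8)] · 9·3/2 → 27/2.
Hence the series converges for |z + 9| < 1/(27/2) = 2/27, so the radius of convergence is 2/27.
When z = -241/27, the terms behave like c/n; limit comparison with the harmonic series gives divergence.
When z = -245/27, convergence follows from the alternating series test (terms decrease monotonically to 0).

[-245/27, -241/27)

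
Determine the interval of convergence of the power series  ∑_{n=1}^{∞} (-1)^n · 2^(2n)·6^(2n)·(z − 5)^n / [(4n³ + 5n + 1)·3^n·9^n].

The ratio of consecutive coefficients is [(4n³ + 5n + 1)/(4(n+1)³ + 5(n+1) + 1)] · 4·36/(3·9) → 16/3.
Hence the series converges for |z − 5| < 1/(16/3) = 3/16, so the radius of convergence is 3/16.
Check z = 83/16: absolute convergence follows by limit comparison with Σ 1/n³.
Check z = 77/16: the series is dominated by a constant times Σ 1/n³, which converges (p = 3 > 1).

[77/16, 83/16]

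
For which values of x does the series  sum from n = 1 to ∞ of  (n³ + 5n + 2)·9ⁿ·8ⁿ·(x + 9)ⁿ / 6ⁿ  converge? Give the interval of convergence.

(-109/12, -107/12)

Apply the ratio test: |a_{n+1}| / |a_n| = [((n+1)³ + 5(n+1) + 2)/(n³ + 5n + 2)] · 9·8/6, which tends to 12 as n → ∞.
Thus R = 1/(12) = 1/12.
At x = -107/12: the n-th term does not approach 0; divergence by the term test.
Check x = -109/12: the n-th term does not approach 0; divergence by the term test.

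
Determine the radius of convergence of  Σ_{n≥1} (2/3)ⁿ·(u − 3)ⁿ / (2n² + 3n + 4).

R = 3/2

Apply the ratio test: |a_{n+1}| / |a_n| = [(2n² + 3n + 4)/(2(n+1)² + 3(n+1) + 4)] · 2/3, which tends to 2/3 as n → ∞.
Thus R = 1/(2/3) = 3/2.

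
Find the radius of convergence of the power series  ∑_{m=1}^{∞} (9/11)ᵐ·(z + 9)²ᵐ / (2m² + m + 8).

R = √11/3

Apply the ratio test: |a_{m+1}| / |a_m| = [(2m² + m + 8)/(2(m+1)² + (m+1) + 8)] · 9/11, which tends to 9/11 as m → ∞.
Since the exponent of (z + 9) increases by 2 each term, convergence requires |z + 9|² < 11/9, hence R = √11/3.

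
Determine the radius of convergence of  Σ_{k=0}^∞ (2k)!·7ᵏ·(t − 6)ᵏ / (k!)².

R = 1/28

Ratio test: |a_{k+1}/a_k| = (2k+1)·(2k+2)/(k+1)² · 7 → 28 as k → ∞.
Convergence for |t − 6| · 28 < 1, i.e. |t − 6| < 1/28. So R = 1/28.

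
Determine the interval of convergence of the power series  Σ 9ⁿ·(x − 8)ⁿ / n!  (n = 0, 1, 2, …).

(−∞, ∞)

By the ratio test, |a_{n+1}/a_n| = 9 · 1/(n+1) → 0.
The ratio tends to 0 regardless of x, hence R = ∞.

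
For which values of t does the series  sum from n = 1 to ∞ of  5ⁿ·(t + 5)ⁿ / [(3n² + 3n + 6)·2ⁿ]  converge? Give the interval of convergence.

Apply the ratio test: |a_{n+1}| / |a_n| = [(3n² + 3n + 6)/(3(n+1)² + 3(n+1) + 6)] · 5/2, which tends to 5/2 as n → ∞.
Convergence for |t + 5| · 5/2 < 1, i.e. |t + 5| < 2/5. So R = 2/5.
Check t = -23/5: the terms are on the order of 1/n², so the series converges absolutely by comparison with the p-series (p = 2 > 1).
At t = -27/5: the series is dominated by a constant times Σ 1/n², which converges (p = 2 > 1).

[-27/5, -23/5]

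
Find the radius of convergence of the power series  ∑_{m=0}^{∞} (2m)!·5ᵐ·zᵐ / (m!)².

The ratio of consecutive coefficients is (2m+1)·(2m+2)/(m+1)² · 5 → 20.
Hence the series converges for |z| < 1/(20) = 1/20, so the radius of convergence is 1/20.

R = 1/20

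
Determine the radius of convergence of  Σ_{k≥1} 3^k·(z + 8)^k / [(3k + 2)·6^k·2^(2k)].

R = 8

Ratio test: |a_{k+1}/a_k| = [(3k + 2)/(3(k+1) + 2)] · 3/(6·4) → 1/8 as k → ∞.
The series converges when 1/8 · |z + 8| < 1, giving R = 8.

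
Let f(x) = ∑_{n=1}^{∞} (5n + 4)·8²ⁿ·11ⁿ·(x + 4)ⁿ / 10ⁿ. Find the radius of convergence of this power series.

R = 5/352

Ratio test: |a_{n+1}/a_n| = [(5(n+1) + 4)/(5n + 4)] · 64·11/10 → 352/5 as n → ∞.
Convergence for |x + 4| · 352/5 < 1, i.e. |x + 4| < 5/352. So R = 5/352.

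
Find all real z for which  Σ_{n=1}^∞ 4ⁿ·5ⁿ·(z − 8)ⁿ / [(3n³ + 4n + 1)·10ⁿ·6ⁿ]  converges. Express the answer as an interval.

The ratio of consecutive coefficients is [(3n³ + 4n + 1)/(3(n+1)³ + 4(n+1) + 1)] · 4·5/(10·6) → 1/3.
The series converges when 1/3 · |z − 8| < 1, giving R = 3.
At z = 11: absolute convergence follows by limit comparison with Σ 1/n³.
At z = 5: the terms are on the order of 1/n³, so the series converges absolutely by comparison with the p-series (p = 3 > 1).

[5, 11]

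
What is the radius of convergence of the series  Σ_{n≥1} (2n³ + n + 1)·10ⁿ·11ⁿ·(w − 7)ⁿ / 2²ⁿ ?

Ratio test: |a_{n+1}/a_n| = [(2(n+1)³ + (n+1) + 1)/(2n³ + n + 1)] · 10·11/4 → 55/2 as n → ∞.
The series converges when 55/2 · |w − 7| < 1, giving R = 2/55.

R = 2/55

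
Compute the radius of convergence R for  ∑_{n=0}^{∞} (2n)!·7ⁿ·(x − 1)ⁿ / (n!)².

By the ratio test, |a_{n+1}/a_n| = (2n+1)·(2n+2)/(n+1)² · 7 → 28.
Thus R = 1/(28) = 1/28.

R = 1/28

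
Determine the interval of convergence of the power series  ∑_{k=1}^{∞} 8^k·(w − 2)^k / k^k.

(−∞, ∞)

By the Cauchy root test, |a_k|^(1/k) = 8/k → 0.
Since the k-th root of |a_k| tends to 0, the series converges for all real w; R = ∞.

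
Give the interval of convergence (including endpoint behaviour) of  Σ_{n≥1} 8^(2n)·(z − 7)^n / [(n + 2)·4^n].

Apply the ratio test: |a_{n+1}| / |a_n| = [(n + 2)/((n+1) + 2)] · 64/4, which tends to 16 as n → ∞.
The series converges when 16 · |z − 7| < 1, giving R = 1/16.
At z = 113/16: the terms are asymptotic to a nonzero constant times 1/n, so the series diverges by limit comparison with Σ 1/n.
Endpoint z = 111/16: the terms alternate in sign and decrease monotonically to 0 in absolute value (size ~ c/n), so the alternating series test gives convergence.

[111/16, 113/16)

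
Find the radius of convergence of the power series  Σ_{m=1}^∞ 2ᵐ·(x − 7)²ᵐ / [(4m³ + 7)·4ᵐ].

R = √2

Apply the ratio test: |a_{m+1}| / |a_m| = [(4m³ + 7)/(4(m+1)³ + 7)] · 2/4, which tends to 1/2 as m → ∞.
Since the exponent of (x − 7) increases by 2 each term, convergence requires |x − 7|² < 2, hence R = √2.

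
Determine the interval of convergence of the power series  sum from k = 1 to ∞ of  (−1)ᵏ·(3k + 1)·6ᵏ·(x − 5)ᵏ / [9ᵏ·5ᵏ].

Ratio test: |a_{k+1}/a_k| = [(3(k+1) + 1)/(3k + 1)] · 6/(9·5) → 2/15 as k → ∞.
Convergence for |x − 5| · 2/15 < 1, i.e. |x − 5| < 15/2. So R = 15/2.
Endpoint x = 25/2: the k-th term does not approach 0; divergence by the term test.
Endpoint x = -5/2: the terms do not tend to 0, so the series diverges.

(-5/2, 25/2)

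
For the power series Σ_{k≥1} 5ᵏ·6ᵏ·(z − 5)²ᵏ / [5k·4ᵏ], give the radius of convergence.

R = √30/15

Ratio test: |a_{k+1}/a_k| = [5k/5(k+1)] · 5·6/4 → 15/2 as k → ∞.
Successive powers of (z − 5) differ by 2, so the series converges when |z − 5|² · 15/2 < 1, i.e. |z − 5| < √(2/15). So R = √30/15.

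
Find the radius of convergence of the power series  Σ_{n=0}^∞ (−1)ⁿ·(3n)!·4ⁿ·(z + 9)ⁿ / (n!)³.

R = 1/108

Apply the ratio test: |a_{n+1}| / |a_n| = (3n+1)·(3n+2)·(3n+3)/(n+1)³ · 4, which tends to 108 as n → ∞.
Thus R = 1/(108) = 1/108.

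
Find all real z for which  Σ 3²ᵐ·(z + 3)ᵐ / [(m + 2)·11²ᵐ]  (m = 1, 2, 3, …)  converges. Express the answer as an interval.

[-148/9, 94/9)

By the ratio test, |a_{m+1}/a_m| = [(m + 2)/((m+1) + 2)] · 9/121 → 9/121.
The series converges when 9/121 · |z + 3| < 1, giving R = 121/9.
When z = 94/9, comparison with the harmonic series Σ 1/m shows the series diverges.
At z = -148/9: the terms alternate in sign and decrease monotonically to 0 in absolute value (size ~ c/m), so the alternating series test gives convergence.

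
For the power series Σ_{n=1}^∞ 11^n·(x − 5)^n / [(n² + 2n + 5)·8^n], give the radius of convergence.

R = 8/11

Ratio test: |a_{n+1}/a_n| = [(n² + 2n + 5)/((n+1)² + 2(n+1) + 5)] · 11/8 → 11/8 as n → ∞.
Convergence for |x − 5| · 11/8 < 1, i.e. |x − 5| < 8/11. So R = 8/11.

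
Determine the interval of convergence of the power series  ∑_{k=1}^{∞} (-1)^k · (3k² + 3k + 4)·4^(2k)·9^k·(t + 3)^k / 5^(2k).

The ratio of consecutive coefficients is [(3(k+1)² + 3(k+1) + 4)/(3k² + 3k + 4)] · 16·9/25 → 144/25.
Hence the series converges for |t + 3| < 1/(144/25) = 25/144, so the radius of convergence is 25/144.
Check t = -407/144: the terms do not tend to 0, so the series diverges.
Check t = -457/144: the terms have absolute value of order k², which does not tend to 0, so the series diverges by the divergence test.

(-457/144, -407/144)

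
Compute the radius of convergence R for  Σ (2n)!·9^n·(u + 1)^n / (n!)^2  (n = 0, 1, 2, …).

R = 1/36

Apply the ratio test: |a_{n+1}| / |a_n| = (2n+1)·(2n+2)/(n+1)² · 9, which tends to 36 as n → ∞.
The series converges when 36 · |u + 1| < 1, giving R = 1/36.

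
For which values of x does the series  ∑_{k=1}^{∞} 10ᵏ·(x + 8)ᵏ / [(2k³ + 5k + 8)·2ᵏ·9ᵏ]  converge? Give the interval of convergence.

By the ratio test, |a_{k+1}/a_k| = [(2k³ + 5k + 8)/(2(k+1)³ + 5(k+1) + 8)] · 10/(2·9) → 5/9.
Hence the series converges for |x + 8| < 1/(5/9) = 9/5, so the radius of convergence is 9/5.
At x = -31/5: the terms are on the order of 1/k³, so the series converges absolutely by comparison with the p-series (p = 3 > 1).
Check x = -49/5: the series is dominated by a constant times Σ 1/k³, which converges (p = 3 > 1).

[-49/5, -31/5]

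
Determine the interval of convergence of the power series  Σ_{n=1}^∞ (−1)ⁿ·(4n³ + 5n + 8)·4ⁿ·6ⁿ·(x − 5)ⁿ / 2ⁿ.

(59/12, 61/12)

The ratio of consecutive coefficients is [(4(n+1)³ + 5(n+1) + 8)/(4n³ + 5n + 8)] · 4·6/2 → 12.
Thus R = 1/(12) = 1/12.
Endpoint x = 61/12: the terms do not tend to 0, so the series diverges.
Check x = 59/12: the terms do not tend to 0, so the series diverges.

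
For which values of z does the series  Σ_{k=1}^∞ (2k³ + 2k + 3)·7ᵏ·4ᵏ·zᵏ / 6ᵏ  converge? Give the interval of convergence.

(-3/14, 3/14)

The ratio of consecutive coefficients is [(2(k+1)³ + 2(k+1) + 3)/(2k³ + 2k + 3)] · 7·4/6 → 14/3.
Thus R = 1/(14/3) = 3/14.
At z = 3/14: the k-th term does not approach 0; divergence by the term test.
Check z = -3/14: the terms do not tend to 0, so the series diverges.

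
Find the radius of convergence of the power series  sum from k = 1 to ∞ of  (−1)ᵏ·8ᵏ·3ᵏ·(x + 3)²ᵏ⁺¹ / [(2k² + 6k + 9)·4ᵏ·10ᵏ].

R = √15/3

Apply the ratio test: |a_{k+1}| / |a_k| = [(2k² + 6k + 9)/(2(k+1)² + 6(k+1) + 9)] · 8·3/(4·10), which tends to 3/5 as k → ∞.
Successive powers of (x + 3) differ by 2, so the series converges when |x + 3|² · 3/5 < 1, i.e. |x + 3| < √(5/3). So R = √15/3.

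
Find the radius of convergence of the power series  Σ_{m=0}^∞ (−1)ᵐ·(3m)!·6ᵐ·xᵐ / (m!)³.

R = 1/162

Apply the ratio test: |a_{m+1}| / |a_m| = (3m+1)·(3m+2)·(3m+3)/(m+1)³ · 6, which tends to 162 as m → ∞.
Thus R = 1/(162) = 1/162.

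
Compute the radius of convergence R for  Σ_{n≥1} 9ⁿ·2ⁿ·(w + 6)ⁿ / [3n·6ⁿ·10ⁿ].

R = 10/3

Ratio test: |a_{n+1}/a_n| = [3n/3(n+1)] · 9·2/(6·10) → 3/10 as n → ∞.
Thus R = 1/(3/10) = 10/3.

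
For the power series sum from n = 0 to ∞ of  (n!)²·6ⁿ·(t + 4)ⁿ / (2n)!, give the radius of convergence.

R = 2/3

Apply the ratio test: |a_{n+1}| / |a_n| = (n+1)²/[(2n+1)·(2n+2)] · 6, which tends to 3/2 as n → ∞.
Thus R = 1/(3/2) = 2/3.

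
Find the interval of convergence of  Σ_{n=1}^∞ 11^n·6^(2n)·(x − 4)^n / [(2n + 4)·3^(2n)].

[175/44, 177/44)

The ratio of consecutive coefficients is [(2n + 4)/(2(n+1) + 4)] · 11·36/9 → 44.
The series converges when 44 · |x − 4| < 1, giving R = 1/44.
At x = 177/44: comparison with the harmonic series Σ 1/n shows the series diverges.
At x = 175/44: convergence follows from the alternating series test (terms decrease monotonically to 0).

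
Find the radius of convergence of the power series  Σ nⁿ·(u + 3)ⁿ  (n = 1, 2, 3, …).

By the Cauchy root test, |a_n|^(1/n) = n → ∞.
The root grows without bound, so R = 0 (convergence only at u = -3).

R = 0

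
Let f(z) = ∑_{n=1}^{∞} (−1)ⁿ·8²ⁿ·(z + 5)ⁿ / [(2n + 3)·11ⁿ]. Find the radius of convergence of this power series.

Apply the ratio test: |a_{n+1}| / |a_n| = [(2n + 3)/(2(n+1) + 3)] · 64/11, which tends to 64/11 as n → ∞.
Thus R = 1/(64/11) = 11/64.

R = 11/64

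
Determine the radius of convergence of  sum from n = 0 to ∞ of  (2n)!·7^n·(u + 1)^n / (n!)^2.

R = 1/28

By the ratio test, |a_{n+1}/a_n| = (2n+1)·(2n+2)/(n+1)² · 7 → 28.
The series converges when 28 · |u + 1| < 1, giving R = 1/28.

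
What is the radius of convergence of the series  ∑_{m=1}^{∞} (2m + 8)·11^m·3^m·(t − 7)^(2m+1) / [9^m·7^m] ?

The ratio of consecutive coefficients is [(2(m+1) + 8)/(2m + 8)] · 11·3/(9·7) → 11/21.
Writing y = (t − 7)², the series in y has radius 21/11, so |t − 7| < √(21/11) and R = √231/11.

R = √231/11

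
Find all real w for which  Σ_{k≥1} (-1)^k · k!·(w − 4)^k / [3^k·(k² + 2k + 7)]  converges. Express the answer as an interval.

{4}

By the ratio test, |a_{k+1}/a_k| = (k+1) · 1/3 · (k² + 2k + 7)/((k+1)² + 2(k+1) + 7) → ∞.
The ratio grows without bound, so the series diverges whenever (w − 4) ≠ 0; it converges only at w = 4. R = 0.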